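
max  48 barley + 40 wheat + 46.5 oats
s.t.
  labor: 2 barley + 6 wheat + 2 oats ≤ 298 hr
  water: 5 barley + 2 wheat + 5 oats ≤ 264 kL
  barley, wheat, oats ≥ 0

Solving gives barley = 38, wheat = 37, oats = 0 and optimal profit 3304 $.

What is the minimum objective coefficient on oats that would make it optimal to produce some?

48

At the optimum: labor uses 298 of 298 (binding); water uses 264 of 264 (binding).
Dual feasibility on the basic columns requires 2·y_labor + 5·y_water = 48, 6·y_labor + 2·y_water = 40.
This yields shadow prices y_labor = 4, y_water = 8.
oats enters the basis when its profit ≥ yᵀa₃ = 4·2 + 8·5 = 48.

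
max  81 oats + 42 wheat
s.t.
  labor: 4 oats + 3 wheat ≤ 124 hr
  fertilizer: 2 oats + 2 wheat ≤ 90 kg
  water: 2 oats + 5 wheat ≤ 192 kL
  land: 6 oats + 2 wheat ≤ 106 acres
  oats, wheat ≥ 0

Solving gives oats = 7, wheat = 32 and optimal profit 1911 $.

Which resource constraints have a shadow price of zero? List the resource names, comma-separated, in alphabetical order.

labor: 124/124 (binding)
fertilizer: 78/90 (slack 12)
water: 174/192 (slack 18)
land: 106/106 (binding)
By complementary slackness, a constraint with positive slack has shadow price 0 → fertilizer, water.

fertilizer, water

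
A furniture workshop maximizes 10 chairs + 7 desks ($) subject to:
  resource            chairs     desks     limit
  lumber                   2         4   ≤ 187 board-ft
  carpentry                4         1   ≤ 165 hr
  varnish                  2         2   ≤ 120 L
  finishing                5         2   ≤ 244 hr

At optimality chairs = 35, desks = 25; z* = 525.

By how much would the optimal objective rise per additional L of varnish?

3

Binding: carpentry and varnish. Non-binding: lumber (17 unused), finishing (19 unused).
By complementary slackness, y = 0 for the non-binding constraints.
The binding rows give the dual system: 4·y_carpentry + 2·y_varnish = 10 and 1·y_carpentry + 2·y_varnish = 7.
→ y_carpentry = 1 and y_varnish = 3.
Shadow price of varnish = 3.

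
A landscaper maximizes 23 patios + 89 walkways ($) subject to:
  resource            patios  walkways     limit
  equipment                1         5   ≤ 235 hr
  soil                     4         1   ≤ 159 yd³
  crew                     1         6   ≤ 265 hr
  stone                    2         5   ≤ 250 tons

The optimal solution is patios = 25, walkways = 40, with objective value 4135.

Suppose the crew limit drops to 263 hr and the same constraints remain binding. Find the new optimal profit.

4117

Binding: crew and stone. Non-binding: equipment (10 unused), soil (19 unused).
Since equipment, soil are not tight, their duals are 0.
From A_Bᵀ y = c: 1·y_crew + 2·y_stone = 23; 6·y_crew + 5·y_stone = 89.
→ y_crew = 9 and y_stone = 7.
Δz = y_crew·Δb = 9 × (-2) = -18, so new z* = 4135 − 18 = 4117.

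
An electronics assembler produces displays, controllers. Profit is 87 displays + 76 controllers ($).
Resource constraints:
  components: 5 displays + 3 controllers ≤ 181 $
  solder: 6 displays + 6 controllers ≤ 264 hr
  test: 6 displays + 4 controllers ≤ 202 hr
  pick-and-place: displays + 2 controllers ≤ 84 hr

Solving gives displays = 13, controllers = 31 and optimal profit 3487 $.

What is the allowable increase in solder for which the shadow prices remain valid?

Binding constraints: solder, test. The basis is B = [[6,6],[6,4]] with det -12.
Per unit increase in solder, x* moves by d = (-0.3333, 0.5).
The basis stays optimal until pick-and-place becomes binding; allowable increase = 13.5 hr.

13.5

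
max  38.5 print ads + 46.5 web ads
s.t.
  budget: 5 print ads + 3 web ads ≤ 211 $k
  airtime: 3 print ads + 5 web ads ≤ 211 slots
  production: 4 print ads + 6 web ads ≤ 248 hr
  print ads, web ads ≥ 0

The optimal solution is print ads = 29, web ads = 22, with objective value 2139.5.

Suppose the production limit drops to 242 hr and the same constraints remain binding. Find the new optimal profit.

Check each constraint at x*: budget 211/211 (tight); airtime 197/211 (slack 14); production 248/248 (tight).
By complementary slackness, y = 0 for the non-binding constraint.
From A_Bᵀ y = c: 5·y_budget + 4·y_production = 38.5; 3·y_budget + 6·y_production = 46.5.
→ y_budget = 2.5 and y_production = 6.5.
Δz = y_production·Δb = 6.5 × (-6) = -39, so new z* = 2139.5 − 39 = 2100.5.

2100.5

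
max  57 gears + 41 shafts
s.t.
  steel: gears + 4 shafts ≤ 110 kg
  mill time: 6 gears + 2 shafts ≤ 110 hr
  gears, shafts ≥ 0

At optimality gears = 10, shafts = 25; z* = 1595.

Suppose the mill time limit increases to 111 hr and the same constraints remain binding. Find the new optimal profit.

1603.5

Both steel and mill time are binding at x*.
Dual feasibility on the basic columns requires 1·y_steel + 6·y_mill time = 57, 4·y_steel + 2·y_mill time = 41.
Solving: y_steel = 6, y_mill time = 8.5.
Δz = y_mill time·Δb = 8.5 × (1) = 8.5, so new z* = 1595 + 8.5 = 1603.5.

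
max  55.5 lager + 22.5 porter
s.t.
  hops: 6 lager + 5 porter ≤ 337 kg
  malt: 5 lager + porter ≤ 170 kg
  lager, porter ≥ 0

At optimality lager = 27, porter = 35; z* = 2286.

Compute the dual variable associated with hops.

Check each constraint at x*: hops 337/337 (tight); malt 170/170 (tight).
From A_Bᵀ y = c: 6·y_hops + 5·y_malt = 55.5; 5·y_hops + 1·y_malt = 22.5.
This yields shadow prices y_hops = 3, y_malt = 7.5.
Shadow price of hops = 3.

3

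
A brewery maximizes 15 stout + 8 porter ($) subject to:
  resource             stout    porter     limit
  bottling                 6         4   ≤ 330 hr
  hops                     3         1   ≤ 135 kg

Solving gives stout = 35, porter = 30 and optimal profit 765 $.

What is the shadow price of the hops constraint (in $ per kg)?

2

Both bottling and hops are binding at x*.
The binding rows give the dual system: 6·y_bottling + 3·y_hops = 15 and 4·y_bottling + 1·y_hops = 8.
→ y_bottling = 1.5 and y_hops = 2.
Shadow price of hops = 2.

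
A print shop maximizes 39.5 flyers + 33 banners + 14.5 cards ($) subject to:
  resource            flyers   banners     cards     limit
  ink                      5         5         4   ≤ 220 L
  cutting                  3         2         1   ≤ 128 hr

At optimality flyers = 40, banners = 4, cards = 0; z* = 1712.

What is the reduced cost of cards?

-8

At the optimum: ink uses 220 of 220 (binding); cutting uses 128 of 128 (binding).
Dual feasibility on the basic columns requires 5·y_ink + 3·y_cutting = 39.5, 5·y_ink + 2·y_cutting = 33.
→ y_ink = 4 and y_cutting = 6.5.
Reduced cost of cards: c₃ − yᵀa₃ = 14.5 − (4·4 + 6.5·1) = 14.5 − 22.5 = -8.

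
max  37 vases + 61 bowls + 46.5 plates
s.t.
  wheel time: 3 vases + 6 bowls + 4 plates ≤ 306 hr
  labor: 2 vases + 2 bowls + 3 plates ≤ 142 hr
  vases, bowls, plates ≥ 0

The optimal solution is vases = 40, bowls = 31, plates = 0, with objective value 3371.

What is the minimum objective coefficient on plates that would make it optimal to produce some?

Both wheel time and labor are binding at x*.
From A_Bᵀ y = c: 3·y_wheel time + 2·y_labor = 37; 6·y_wheel time + 2·y_labor = 61.
This yields shadow prices y_wheel time = 8, y_labor = 6.5.
plates enters the basis when its profit ≥ yᵀa₃ = 8·4 + 6.5·3 = 51.5.

51.5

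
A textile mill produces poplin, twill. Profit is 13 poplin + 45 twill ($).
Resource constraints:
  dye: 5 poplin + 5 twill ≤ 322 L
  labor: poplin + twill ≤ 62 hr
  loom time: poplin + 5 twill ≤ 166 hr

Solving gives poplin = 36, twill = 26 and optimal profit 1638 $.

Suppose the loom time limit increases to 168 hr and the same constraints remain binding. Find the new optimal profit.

At the optimum: dye uses 310 of 322 (slack = 12); labor uses 62 of 62 (binding); loom time uses 166 of 166 (binding).
Slack constraints have shadow price 0 (complementary slackness).
From A_Bᵀ y = c: 1·y_labor + 1·y_loom time = 13; 1·y_labor + 5·y_loom time = 45.
→ y_labor = 5 and y_loom time = 8.
Δz = y_loom time·Δb = 8 × (2) = 16, so new z* = 1638 + 16 = 1654.

1654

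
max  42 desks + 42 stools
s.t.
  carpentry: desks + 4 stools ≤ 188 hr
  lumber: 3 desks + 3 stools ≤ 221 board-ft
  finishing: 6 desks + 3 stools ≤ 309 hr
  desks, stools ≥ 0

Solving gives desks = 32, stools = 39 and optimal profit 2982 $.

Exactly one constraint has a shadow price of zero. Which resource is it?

lumber

carpentry: 188/188 (binding)
lumber: 213/221 (slack 8)
finishing: 309/309 (binding)
By complementary slackness, a constraint with positive slack has shadow price 0 → lumber.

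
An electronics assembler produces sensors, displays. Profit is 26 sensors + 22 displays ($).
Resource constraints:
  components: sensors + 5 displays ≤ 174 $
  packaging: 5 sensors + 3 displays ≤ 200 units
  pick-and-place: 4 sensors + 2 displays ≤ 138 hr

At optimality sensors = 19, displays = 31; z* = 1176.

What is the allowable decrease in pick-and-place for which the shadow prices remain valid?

Binding constraints: components, pick-and-place. The basis is B = [[1,5],[4,2]] with det -18.
Per unit decrease in pick-and-place, x* moves by d = (-0.2778, 0.0556).
The basis stays optimal until sensors reaches 0; allowable decrease = 68.4 hr.

68.4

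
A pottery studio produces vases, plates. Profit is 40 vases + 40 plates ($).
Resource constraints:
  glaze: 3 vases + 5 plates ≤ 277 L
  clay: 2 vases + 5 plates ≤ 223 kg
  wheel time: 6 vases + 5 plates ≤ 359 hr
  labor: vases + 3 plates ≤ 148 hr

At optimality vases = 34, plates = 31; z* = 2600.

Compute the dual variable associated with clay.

Binding: clay and wheel time. Non-binding: glaze (20 unused), labor (21 unused).
Since glaze, labor are not tight, their duals are 0.
Dual feasibility on the basic columns requires 2·y_clay + 6·y_wheel time = 40, 5·y_clay + 5·y_wheel time = 40.
This yields shadow prices y_clay = 2, y_wheel time = 6.
Shadow price of clay = 2.

2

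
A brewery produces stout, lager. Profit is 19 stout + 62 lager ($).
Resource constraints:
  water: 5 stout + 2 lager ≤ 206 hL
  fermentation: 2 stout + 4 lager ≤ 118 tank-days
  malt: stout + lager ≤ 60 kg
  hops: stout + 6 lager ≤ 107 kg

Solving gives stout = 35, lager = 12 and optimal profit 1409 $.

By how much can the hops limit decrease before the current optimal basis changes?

3.5

Binding constraints: fermentation, hops. The basis is B = [[2,4],[1,6]] with det 8.
Per unit decrease in hops, x* moves by d = (0.5, -0.25).
The basis stays optimal until water becomes binding; allowable decrease = 3.5 kg.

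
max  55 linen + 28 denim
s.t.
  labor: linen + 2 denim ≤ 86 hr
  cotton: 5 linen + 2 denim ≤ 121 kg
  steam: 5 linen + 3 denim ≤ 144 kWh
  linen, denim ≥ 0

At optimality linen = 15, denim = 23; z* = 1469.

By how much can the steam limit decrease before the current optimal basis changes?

23

Binding constraints: cotton, steam. The basis is B = [[5,2],[5,3]] with det 5.
Per unit decrease in steam, x* moves by d = (0.4, -1).
The basis stays optimal until denim reaches 0; allowable decrease = 23 kWh.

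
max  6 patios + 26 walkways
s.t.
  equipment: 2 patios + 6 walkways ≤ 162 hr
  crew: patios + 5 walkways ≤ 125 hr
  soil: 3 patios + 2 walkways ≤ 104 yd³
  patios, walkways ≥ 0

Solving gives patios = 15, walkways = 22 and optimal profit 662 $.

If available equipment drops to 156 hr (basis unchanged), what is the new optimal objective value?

Check each constraint at x*: equipment 162/162 (tight); crew 125/125 (tight); soil 89/104 (slack 15).
By complementary slackness, y = 0 for the non-binding constraint.
From A_Bᵀ y = c: 2·y_equipment + 1·y_crew = 6; 6·y_equipment + 5·y_crew = 26.
Solving: y_equipment = 1, y_crew = 4.
Δz = y_equipment·Δb = 1 × (-6) = -6, so new z* = 662 − 6 = 656.

656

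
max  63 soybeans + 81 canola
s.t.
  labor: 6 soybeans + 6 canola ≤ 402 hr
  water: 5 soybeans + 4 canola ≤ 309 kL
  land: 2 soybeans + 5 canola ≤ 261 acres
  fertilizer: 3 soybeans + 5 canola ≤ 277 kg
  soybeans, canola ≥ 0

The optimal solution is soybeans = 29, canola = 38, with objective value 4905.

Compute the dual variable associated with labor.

At the optimum: labor uses 402 of 402 (binding); water uses 297 of 309 (slack = 12); land uses 248 of 261 (slack = 13); fertilizer uses 277 of 277 (binding).
Since water, land are not tight, their duals are 0.
The binding rows give the dual system: 6·y_labor + 3·y_fertilizer = 63 and 6·y_labor + 5·y_fertilizer = 81.
Solving: y_labor = 6, y_fertilizer = 9.
Shadow price of labor = 6.

6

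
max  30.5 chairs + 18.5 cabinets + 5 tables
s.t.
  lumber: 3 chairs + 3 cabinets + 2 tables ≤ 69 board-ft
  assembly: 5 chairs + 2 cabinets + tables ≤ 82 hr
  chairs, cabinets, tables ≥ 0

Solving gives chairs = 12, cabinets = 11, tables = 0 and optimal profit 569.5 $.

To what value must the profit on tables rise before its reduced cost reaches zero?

Both lumber and assembly are binding at x*.
Dual feasibility on the basic columns requires 3·y_lumber + 5·y_assembly = 30.5, 3·y_lumber + 2·y_assembly = 18.5.
Solving: y_lumber = 3.5, y_assembly = 4.
tables enters the basis when its profit ≥ yᵀa₃ = 3.5·2 + 4·1 = 11.

11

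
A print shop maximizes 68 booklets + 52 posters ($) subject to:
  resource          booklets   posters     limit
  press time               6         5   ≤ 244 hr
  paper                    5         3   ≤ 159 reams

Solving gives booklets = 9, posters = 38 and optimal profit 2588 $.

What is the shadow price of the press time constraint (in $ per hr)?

8

Both press time and paper are binding at x*.
From A_Bᵀ y = c: 6·y_press time + 5·y_paper = 68; 5·y_press time + 3·y_paper = 52.
This yields shadow prices y_press time = 8, y_paper = 4.
Shadow price of press time = 8.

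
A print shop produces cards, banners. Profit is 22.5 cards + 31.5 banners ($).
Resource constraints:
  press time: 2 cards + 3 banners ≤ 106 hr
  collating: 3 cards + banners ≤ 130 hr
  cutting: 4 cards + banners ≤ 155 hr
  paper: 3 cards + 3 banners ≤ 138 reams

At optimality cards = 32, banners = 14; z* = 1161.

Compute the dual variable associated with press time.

Binding: press time and paper. Non-binding: collating (20 unused), cutting (13 unused).
Since collating, cutting are not tight, their duals are 0.
Dual feasibility on the basic columns requires 2·y_press time + 3·y_paper = 22.5, 3·y_press time + 3·y_paper = 31.5.
Solving: y_press time = 9, y_paper = 1.5.
Shadow price of press time = 9.

9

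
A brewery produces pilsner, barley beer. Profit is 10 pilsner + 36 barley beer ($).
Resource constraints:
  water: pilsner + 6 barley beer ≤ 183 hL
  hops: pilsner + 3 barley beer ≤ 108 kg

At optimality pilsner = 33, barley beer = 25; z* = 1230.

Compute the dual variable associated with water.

Check each constraint at x*: water 183/183 (tight); hops 108/108 (tight).
The binding rows give the dual system: 1·y_water + 1·y_hops = 10 and 6·y_water + 3·y_hops = 36.
This yields shadow prices y_water = 2, y_hops = 8.
Shadow price of water = 2.

2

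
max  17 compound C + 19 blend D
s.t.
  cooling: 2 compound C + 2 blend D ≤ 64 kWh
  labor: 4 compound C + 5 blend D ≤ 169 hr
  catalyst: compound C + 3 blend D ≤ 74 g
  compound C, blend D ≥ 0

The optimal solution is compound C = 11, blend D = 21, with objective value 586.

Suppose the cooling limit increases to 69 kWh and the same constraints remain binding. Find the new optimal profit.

626

At the optimum: cooling uses 64 of 64 (binding); labor uses 149 of 169 (slack = 20); catalyst uses 74 of 74 (binding).
Slack constraints have shadow price 0 (complementary slackness).
The binding rows give the dual system: 2·y_cooling + 1·y_catalyst = 17 and 2·y_cooling + 3·y_catalyst = 19.
→ y_cooling = 8 and y_catalyst = 1.
Δz = y_cooling·Δb = 8 × (5) = 40, so new z* = 586 + 40 = 626.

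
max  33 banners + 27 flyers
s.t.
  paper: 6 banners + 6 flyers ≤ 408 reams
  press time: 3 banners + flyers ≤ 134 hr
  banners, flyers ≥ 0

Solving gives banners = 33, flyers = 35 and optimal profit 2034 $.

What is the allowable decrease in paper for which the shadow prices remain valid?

Binding constraints: paper, press time. The basis is B = [[6,6],[3,1]] with det -12.
Per unit decrease in paper, x* moves by d = (0.0833, -0.25).
The basis stays optimal until flyers reaches 0; allowable decrease = 140 reams.

140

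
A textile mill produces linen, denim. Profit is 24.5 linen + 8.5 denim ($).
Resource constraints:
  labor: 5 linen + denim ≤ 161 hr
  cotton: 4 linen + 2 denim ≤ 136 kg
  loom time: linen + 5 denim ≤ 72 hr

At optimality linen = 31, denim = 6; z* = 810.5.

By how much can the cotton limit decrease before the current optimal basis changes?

7.2

Binding constraints: labor, cotton. The basis is B = [[5,1],[4,2]] with det 6.
Per unit decrease in cotton, x* moves by d = (0.1667, -0.8333).
The basis stays optimal until denim reaches 0; allowable decrease = 7.2 kg.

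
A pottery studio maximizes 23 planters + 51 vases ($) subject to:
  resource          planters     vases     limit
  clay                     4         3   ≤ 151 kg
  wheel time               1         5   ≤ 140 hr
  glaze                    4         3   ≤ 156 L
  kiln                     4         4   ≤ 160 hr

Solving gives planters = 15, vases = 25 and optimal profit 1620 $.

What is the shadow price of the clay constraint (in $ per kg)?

Check each constraint at x*: clay 135/151 (slack 16); wheel time 140/140 (tight); glaze 135/156 (slack 21); kiln 160/160 (tight).
Since clay, glaze are not tight, their duals are 0.
From A_Bᵀ y = c: 1·y_wheel time + 4·y_kiln = 23; 5·y_wheel time + 4·y_kiln = 51.
This yields shadow prices y_wheel time = 7, y_kiln = 4.
Shadow price of clay = 0.

0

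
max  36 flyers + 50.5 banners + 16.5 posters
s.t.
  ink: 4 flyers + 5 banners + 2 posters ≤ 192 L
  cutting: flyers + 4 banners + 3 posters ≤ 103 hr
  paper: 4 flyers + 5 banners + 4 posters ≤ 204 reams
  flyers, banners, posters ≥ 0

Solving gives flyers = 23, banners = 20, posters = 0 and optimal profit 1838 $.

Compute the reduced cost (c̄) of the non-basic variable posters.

-6.5

At the optimum: ink uses 192 of 192 (binding); cutting uses 103 of 103 (binding); paper uses 192 of 204 (slack = 12).
Since paper is not tight, its dual is 0.
Dual feasibility on the basic columns requires 4·y_ink + 1·y_cutting = 36, 5·y_ink + 4·y_cutting = 50.5.
→ y_ink = 8.5 and y_cutting = 2.
Reduced cost of posters: c₃ − yᵀa₃ = 16.5 − (8.5·2 + 2·3) = 16.5 − 23 = -6.5.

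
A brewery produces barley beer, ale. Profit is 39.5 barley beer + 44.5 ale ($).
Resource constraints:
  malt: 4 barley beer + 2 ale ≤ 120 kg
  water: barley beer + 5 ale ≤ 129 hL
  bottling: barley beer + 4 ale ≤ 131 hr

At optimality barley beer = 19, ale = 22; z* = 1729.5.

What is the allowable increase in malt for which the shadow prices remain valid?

Binding constraints: malt, water. The basis is B = [[4,2],[1,5]] with det 18.
Per unit increase in malt, x* moves by d = (0.2778, -0.0556).
The basis stays optimal until ale reaches 0; allowable increase = 396 kg.

396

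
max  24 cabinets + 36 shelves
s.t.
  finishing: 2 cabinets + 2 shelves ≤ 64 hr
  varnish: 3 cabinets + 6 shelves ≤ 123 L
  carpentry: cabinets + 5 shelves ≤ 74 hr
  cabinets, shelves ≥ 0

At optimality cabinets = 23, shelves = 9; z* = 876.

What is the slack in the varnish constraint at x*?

varnish used = 3·23 + 6·9 = 123; slack = 123 − 123 = 0.

0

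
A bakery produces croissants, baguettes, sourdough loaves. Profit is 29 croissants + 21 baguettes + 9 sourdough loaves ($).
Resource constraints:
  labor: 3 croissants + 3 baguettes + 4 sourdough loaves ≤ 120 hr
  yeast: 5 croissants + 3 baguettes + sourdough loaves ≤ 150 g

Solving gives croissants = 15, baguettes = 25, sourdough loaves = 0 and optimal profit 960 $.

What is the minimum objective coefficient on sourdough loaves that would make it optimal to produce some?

At the optimum: labor uses 120 of 120 (binding); yeast uses 150 of 150 (binding).
From A_Bᵀ y = c: 3·y_labor + 5·y_yeast = 29; 3·y_labor + 3·y_yeast = 21.
→ y_labor = 3 and y_yeast = 4.
sourdough loaves enters the basis when its profit ≥ yᵀa₃ = 3·4 + 4·1 = 16.

16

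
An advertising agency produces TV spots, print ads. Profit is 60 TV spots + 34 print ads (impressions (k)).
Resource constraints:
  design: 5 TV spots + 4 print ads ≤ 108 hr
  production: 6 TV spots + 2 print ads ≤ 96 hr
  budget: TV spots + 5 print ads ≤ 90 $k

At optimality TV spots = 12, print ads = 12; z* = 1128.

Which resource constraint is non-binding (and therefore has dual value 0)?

design: 108/108 (binding)
production: 96/96 (binding)
budget: 72/90 (slack 18)
By complementary slackness, a constraint with positive slack has shadow price 0 → budget.

budget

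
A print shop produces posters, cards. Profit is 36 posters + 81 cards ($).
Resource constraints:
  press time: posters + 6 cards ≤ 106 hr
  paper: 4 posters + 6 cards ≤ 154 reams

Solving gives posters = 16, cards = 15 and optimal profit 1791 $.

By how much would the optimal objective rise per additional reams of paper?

Check each constraint at x*: press time 106/106 (tight); paper 154/154 (tight).
The binding rows give the dual system: 1·y_press time + 4·y_paper = 36 and 6·y_press time + 6·y_paper = 81.
→ y_press time = 6 and y_paper = 7.5.
Shadow price of paper = 7.5.

7.5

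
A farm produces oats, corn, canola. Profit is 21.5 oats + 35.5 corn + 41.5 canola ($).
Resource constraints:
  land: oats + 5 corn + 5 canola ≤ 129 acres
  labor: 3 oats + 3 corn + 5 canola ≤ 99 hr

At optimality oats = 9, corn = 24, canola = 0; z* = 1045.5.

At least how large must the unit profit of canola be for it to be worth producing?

At the optimum: land uses 129 of 129 (binding); labor uses 99 of 99 (binding).
From A_Bᵀ y = c: 1·y_land + 3·y_labor = 21.5; 5·y_land + 3·y_labor = 35.5.
→ y_land = 3.5 and y_labor = 6.
canola enters the basis when its profit ≥ yᵀa₃ = 3.5·5 + 6·5 = 47.5.

47.5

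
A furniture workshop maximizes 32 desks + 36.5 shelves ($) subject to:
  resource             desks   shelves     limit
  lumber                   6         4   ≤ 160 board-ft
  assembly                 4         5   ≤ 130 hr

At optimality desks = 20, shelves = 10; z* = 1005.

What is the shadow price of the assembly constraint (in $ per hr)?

6.5

Both lumber and assembly are binding at x*.
From A_Bᵀ y = c: 6·y_lumber + 4·y_assembly = 32; 4·y_lumber + 5·y_assembly = 36.5.
This yields shadow prices y_lumber = 1, y_assembly = 6.5.
Shadow price of assembly = 6.5.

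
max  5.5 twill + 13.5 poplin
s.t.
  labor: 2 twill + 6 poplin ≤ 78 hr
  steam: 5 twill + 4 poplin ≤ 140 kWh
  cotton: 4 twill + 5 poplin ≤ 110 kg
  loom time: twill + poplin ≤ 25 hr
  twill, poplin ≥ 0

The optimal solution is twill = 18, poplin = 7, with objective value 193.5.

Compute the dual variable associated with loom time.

Binding: labor and loom time. Non-binding: steam (22 unused), cotton (3 unused).
Since steam, cotton are not tight, their duals are 0.
Dual feasibility on the basic columns requires 2·y_labor + 1·y_loom time = 5.5, 6·y_labor + 1·y_loom time = 13.5.
This yields shadow prices y_labor = 2, y_loom time = 1.5.
Shadow price of loom time = 1.5.

1.5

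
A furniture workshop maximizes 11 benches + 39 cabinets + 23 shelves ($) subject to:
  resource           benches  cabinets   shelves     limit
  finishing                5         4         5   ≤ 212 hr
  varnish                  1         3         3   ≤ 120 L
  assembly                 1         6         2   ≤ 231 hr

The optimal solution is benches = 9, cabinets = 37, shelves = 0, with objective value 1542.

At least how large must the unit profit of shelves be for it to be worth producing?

Binding: varnish and assembly. Non-binding: finishing (19 unused).
Since finishing is not tight, its dual is 0.
From A_Bᵀ y = c: 1·y_varnish + 1·y_assembly = 11; 3·y_varnish + 6·y_assembly = 39.
→ y_varnish = 9 and y_assembly = 2.
shelves enters the basis when its profit ≥ yᵀa₃ = 9·3 + 2·2 = 31.

31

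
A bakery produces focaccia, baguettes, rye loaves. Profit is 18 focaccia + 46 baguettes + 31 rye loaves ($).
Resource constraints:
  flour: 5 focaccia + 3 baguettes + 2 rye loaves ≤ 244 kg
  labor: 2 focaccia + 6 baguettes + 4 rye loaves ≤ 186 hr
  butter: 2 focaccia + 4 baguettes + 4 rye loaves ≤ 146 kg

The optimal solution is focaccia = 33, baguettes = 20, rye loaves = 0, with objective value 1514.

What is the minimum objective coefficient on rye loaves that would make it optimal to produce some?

At the optimum: flour uses 225 of 244 (slack = 19); labor uses 186 of 186 (binding); butter uses 146 of 146 (binding).
Slack constraints have shadow price 0 (complementary slackness).
The binding rows give the dual system: 2·y_labor + 2·y_butter = 18 and 6·y_labor + 4·y_butter = 46.
This yields shadow prices y_labor = 5, y_butter = 4.
rye loaves enters the basis when its profit ≥ yᵀa₃ = 5·4 + 4·4 = 36.

36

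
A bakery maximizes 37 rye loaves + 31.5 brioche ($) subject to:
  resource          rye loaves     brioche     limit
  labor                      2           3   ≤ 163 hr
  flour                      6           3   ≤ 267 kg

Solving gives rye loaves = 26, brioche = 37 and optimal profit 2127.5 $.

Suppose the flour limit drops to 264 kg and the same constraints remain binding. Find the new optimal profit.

2115.5

At the optimum: labor uses 163 of 163 (binding); flour uses 267 of 267 (binding).
From A_Bᵀ y = c: 2·y_labor + 6·y_flour = 37; 3·y_labor + 3·y_flour = 31.5.
Solving: y_labor = 6.5, y_flour = 4.
Δz = y_flour·Δb = 4 × (-3) = -12, so new z* = 2127.5 − 12 = 2115.5.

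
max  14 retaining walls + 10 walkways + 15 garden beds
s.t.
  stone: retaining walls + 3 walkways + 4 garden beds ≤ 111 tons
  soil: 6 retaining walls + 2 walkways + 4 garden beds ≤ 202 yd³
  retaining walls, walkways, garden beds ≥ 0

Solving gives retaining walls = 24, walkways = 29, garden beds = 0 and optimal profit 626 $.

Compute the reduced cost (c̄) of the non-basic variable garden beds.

Check each constraint at x*: stone 111/111 (tight); soil 202/202 (tight).
The binding rows give the dual system: 1·y_stone + 6·y_soil = 14 and 3·y_stone + 2·y_soil = 10.
Solving: y_stone = 2, y_soil = 2.
Reduced cost of garden beds: c₃ − yᵀa₃ = 15 − (2·4 + 2·4) = 15 − 16 = -1.

-1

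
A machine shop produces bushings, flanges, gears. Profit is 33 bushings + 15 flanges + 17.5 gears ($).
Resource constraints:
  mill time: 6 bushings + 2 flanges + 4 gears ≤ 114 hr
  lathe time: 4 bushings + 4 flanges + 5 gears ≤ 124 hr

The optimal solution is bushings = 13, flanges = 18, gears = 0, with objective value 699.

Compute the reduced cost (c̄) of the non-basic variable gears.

-8

Both mill time and lathe time are binding at x*.
The binding rows give the dual system: 6·y_mill time + 4·y_lathe time = 33 and 2·y_mill time + 4·y_lathe time = 15.
→ y_mill time = 4.5 and y_lathe time = 1.5.
Reduced cost of gears: c₃ − yᵀa₃ = 17.5 − (4.5·4 + 1.5·5) = 17.5 − 25.5 = -8.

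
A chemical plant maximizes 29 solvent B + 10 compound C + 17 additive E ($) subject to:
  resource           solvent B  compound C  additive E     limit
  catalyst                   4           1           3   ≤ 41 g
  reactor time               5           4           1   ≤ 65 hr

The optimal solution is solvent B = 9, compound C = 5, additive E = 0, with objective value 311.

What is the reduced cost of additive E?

Both catalyst and reactor time are binding at x*.
The binding rows give the dual system: 4·y_catalyst + 5·y_reactor time = 29 and 1·y_catalyst + 4·y_reactor time = 10.
→ y_catalyst = 6 and y_reactor time = 1.
Reduced cost of additive E: c₃ − yᵀa₃ = 17 − (6·3 + 1·1) = 17 − 19 = -2.

-2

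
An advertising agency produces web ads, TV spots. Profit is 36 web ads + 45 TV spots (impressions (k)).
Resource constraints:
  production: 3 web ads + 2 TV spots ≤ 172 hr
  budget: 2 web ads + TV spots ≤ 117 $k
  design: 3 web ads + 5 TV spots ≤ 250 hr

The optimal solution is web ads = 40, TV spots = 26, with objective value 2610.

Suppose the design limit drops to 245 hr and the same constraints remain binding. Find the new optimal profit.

2575

At the optimum: production uses 172 of 172 (binding); budget uses 106 of 117 (slack = 11); design uses 250 of 250 (binding).
By complementary slackness, y = 0 for the non-binding constraint.
Dual feasibility on the basic columns requires 3·y_production + 3·y_design = 36, 2·y_production + 5·y_design = 45.
→ y_production = 5 and y_design = 7.
Δz = y_design·Δb = 7 × (-5) = -35, so new z* = 2610 − 35 = 2575.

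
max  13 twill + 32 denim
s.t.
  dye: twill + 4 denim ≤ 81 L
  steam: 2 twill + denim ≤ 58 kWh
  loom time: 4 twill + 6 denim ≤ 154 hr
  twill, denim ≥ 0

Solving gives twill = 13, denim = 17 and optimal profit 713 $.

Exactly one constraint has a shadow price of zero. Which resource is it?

dye: 81/81 (binding)
steam: 43/58 (slack 15)
loom time: 154/154 (binding)
By complementary slackness, a constraint with positive slack has shadow price 0 → steam.

steam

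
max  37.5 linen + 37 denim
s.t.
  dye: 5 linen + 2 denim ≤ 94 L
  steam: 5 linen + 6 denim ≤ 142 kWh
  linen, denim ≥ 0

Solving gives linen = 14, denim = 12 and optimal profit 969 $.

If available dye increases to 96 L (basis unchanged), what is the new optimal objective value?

973

Check each constraint at x*: dye 94/94 (tight); steam 142/142 (tight).
From A_Bᵀ y = c: 5·y_dye + 5·y_steam = 37.5; 2·y_dye + 6·y_steam = 37.
Solving: y_dye = 2, y_steam = 5.5.
Δz = y_dye·Δb = 2 × (2) = 4, so new z* = 969 + 4 = 973.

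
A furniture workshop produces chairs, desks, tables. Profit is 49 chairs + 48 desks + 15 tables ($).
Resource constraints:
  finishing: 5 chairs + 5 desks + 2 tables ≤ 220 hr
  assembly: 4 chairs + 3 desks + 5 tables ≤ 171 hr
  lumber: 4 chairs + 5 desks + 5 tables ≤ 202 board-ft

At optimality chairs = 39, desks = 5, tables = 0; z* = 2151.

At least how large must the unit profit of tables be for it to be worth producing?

At the optimum: finishing uses 220 of 220 (binding); assembly uses 171 of 171 (binding); lumber uses 181 of 202 (slack = 21).
By complementary slackness, y = 0 for the non-binding constraint.
The binding rows give the dual system: 5·y_finishing + 4·y_assembly = 49 and 5·y_finishing + 3·y_assembly = 48.
Solving: y_finishing = 9, y_assembly = 1.
tables enters the basis when its profit ≥ yᵀa₃ = 9·2 + 1·5 = 23.

23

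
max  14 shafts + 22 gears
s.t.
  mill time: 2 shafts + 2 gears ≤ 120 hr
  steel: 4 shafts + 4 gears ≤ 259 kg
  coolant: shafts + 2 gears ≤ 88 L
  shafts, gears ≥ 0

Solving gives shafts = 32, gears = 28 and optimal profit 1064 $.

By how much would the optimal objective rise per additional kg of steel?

0

At the optimum: mill time uses 120 of 120 (binding); steel uses 240 of 259 (slack = 19); coolant uses 88 of 88 (binding).
Slack constraints have shadow price 0 (complementary slackness).
From A_Bᵀ y = c: 2·y_mill time + 1·y_coolant = 14; 2·y_mill time + 2·y_coolant = 22.
→ y_mill time = 3 and y_coolant = 8.
Shadow price of steel = 0.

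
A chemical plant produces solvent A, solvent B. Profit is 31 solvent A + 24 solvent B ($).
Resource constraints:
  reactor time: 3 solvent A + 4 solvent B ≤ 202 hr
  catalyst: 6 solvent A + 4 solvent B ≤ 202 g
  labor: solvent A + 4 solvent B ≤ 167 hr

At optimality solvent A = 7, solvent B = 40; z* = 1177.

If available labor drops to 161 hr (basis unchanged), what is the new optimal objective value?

1171

Check each constraint at x*: reactor time 181/202 (slack 21); catalyst 202/202 (tight); labor 167/167 (tight).
Since reactor time is not tight, its dual is 0.
From A_Bᵀ y = c: 6·y_catalyst + 1·y_labor = 31; 4·y_catalyst + 4·y_labor = 24.
→ y_catalyst = 5 and y_labor = 1.
Δz = y_labor·Δb = 1 × (-6) = -6, so new z* = 1177 − 6 = 1171.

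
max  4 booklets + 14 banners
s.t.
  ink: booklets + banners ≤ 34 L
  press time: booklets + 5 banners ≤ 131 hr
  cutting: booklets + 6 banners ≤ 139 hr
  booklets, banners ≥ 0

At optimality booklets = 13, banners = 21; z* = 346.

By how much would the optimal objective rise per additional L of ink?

Binding: ink and cutting. Non-binding: press time (13 unused).
Since press time is not tight, its dual is 0.
Dual feasibility on the basic columns requires 1·y_ink + 1·y_cutting = 4, 1·y_ink + 6·y_cutting = 14.
This yields shadow prices y_ink = 2, y_cutting = 2.
Shadow price of ink = 2.

2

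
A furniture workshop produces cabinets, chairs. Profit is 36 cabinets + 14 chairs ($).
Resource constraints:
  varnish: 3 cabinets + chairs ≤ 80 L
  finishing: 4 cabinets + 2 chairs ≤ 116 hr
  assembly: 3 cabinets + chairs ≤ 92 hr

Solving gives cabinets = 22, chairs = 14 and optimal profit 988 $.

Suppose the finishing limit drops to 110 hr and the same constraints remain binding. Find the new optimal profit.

970

Binding: varnish and finishing. Non-binding: assembly (12 unused).
Slack constraints have shadow price 0 (complementary slackness).
From A_Bᵀ y = c: 3·y_varnish + 4·y_finishing = 36; 1·y_varnish + 2·y_finishing = 14.
→ y_varnish = 8 and y_finishing = 3.
Δz = y_finishing·Δb = 3 × (-6) = -18, so new z* = 988 − 18 = 970.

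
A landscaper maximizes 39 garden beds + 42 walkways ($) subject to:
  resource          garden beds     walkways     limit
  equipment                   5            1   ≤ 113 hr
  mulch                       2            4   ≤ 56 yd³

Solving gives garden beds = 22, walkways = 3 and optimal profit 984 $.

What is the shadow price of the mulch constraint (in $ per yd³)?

At the optimum: equipment uses 113 of 113 (binding); mulch uses 56 of 56 (binding).
Dual feasibility on the basic columns requires 5·y_equipment + 2·y_mulch = 39, 1·y_equipment + 4·y_mulch = 42.
→ y_equipment = 4 and y_mulch = 9.5.
Shadow price of mulch = 9.5.

9.5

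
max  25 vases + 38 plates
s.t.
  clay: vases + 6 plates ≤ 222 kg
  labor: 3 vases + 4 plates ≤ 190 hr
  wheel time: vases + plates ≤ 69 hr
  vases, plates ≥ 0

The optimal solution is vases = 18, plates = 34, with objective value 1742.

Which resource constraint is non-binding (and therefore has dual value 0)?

wheel time

clay: 222/222 (binding)
labor: 190/190 (binding)
wheel time: 52/69 (slack 17)
By complementary slackness, a constraint with positive slack has shadow price 0 → wheel time.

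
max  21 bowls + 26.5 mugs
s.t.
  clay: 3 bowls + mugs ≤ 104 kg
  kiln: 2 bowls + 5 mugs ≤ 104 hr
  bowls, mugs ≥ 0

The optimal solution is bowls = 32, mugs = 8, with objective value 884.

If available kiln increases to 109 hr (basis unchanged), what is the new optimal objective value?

906.5

Both clay and kiln are binding at x*.
From A_Bᵀ y = c: 3·y_clay + 2·y_kiln = 21; 1·y_clay + 5·y_kiln = 26.5.
This yields shadow prices y_clay = 4, y_kiln = 4.5.
Δz = y_kiln·Δb = 4.5 × (5) = 22.5, so new z* = 884 + 22.5 = 906.5.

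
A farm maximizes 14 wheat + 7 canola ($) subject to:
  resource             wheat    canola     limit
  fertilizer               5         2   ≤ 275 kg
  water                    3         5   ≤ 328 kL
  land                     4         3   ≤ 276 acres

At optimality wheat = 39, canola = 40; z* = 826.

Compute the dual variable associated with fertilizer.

2

Check each constraint at x*: fertilizer 275/275 (tight); water 317/328 (slack 11); land 276/276 (tight).
By complementary slackness, y = 0 for the non-binding constraint.
From A_Bᵀ y = c: 5·y_fertilizer + 4·y_land = 14; 2·y_fertilizer + 3·y_land = 7.
This yields shadow prices y_fertilizer = 2, y_land = 1.
Shadow price of fertilizer = 2.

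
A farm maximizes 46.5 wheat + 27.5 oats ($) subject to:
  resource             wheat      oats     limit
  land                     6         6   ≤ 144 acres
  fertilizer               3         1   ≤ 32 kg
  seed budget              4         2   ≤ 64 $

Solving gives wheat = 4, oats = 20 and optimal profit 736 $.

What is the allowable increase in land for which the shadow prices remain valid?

Binding constraints: land, fertilizer. The basis is B = [[6,6],[3,1]] with det -12.
Per unit increase in land, x* moves by d = (-0.0833, 0.25).
The basis stays optimal until wheat reaches 0; allowable increase = 48 acres.

48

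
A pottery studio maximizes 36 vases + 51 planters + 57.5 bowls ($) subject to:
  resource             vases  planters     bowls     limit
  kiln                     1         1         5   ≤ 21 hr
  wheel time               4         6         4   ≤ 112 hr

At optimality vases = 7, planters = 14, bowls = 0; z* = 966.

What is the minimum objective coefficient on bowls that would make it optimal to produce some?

60

Check each constraint at x*: kiln 21/21 (tight); wheel time 112/112 (tight).
From A_Bᵀ y = c: 1·y_kiln + 4·y_wheel time = 36; 1·y_kiln + 6·y_wheel time = 51.
Solving: y_kiln = 6, y_wheel time = 7.5.
bowls enters the basis when its profit ≥ yᵀa₃ = 6·5 + 7.5·4 = 60.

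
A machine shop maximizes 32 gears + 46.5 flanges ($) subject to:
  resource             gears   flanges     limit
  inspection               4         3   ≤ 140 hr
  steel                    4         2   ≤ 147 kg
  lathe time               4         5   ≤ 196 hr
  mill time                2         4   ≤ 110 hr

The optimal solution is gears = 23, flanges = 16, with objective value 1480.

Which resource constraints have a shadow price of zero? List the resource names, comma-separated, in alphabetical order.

inspection: 140/140 (binding)
steel: 124/147 (slack 23)
lathe time: 172/196 (slack 24)
mill time: 110/110 (binding)
By complementary slackness, a constraint with positive slack has shadow price 0 → lathe time, steel.

lathe time, steel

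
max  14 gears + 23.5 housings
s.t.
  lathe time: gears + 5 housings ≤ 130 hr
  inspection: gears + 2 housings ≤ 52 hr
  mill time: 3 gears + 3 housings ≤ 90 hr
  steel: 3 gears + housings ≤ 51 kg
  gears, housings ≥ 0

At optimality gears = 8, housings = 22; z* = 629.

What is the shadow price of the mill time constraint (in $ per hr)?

At the optimum: lathe time uses 118 of 130 (slack = 12); inspection uses 52 of 52 (binding); mill time uses 90 of 90 (binding); steel uses 46 of 51 (slack = 5).
Slack constraints have shadow price 0 (complementary slackness).
The binding rows give the dual system: 1·y_inspection + 3·y_mill time = 14 and 2·y_inspection + 3·y_mill time = 23.5.
Solving: y_inspection = 9.5, y_mill time = 1.5.
Shadow price of mill time = 1.5.

1.5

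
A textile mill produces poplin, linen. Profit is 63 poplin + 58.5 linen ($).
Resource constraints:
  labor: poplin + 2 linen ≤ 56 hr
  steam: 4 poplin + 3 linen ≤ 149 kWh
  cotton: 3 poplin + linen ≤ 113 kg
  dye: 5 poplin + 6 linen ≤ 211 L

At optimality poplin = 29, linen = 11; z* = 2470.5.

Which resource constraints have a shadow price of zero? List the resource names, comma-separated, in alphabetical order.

cotton, labor

labor: 51/56 (slack 5)
steam: 149/149 (binding)
cotton: 98/113 (slack 15)
dye: 211/211 (binding)
By complementary slackness, a constraint with positive slack has shadow price 0 → cotton, labor.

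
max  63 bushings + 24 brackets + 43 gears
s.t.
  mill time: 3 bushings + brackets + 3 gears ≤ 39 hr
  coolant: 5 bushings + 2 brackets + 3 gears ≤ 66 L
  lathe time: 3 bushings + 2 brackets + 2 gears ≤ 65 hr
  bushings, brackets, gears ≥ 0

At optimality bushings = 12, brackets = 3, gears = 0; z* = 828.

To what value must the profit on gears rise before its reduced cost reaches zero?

Binding: mill time and coolant. Non-binding: lathe time (23 unused).
Slack constraints have shadow price 0 (complementary slackness).
Dual feasibility on the basic columns requires 3·y_mill time + 5·y_coolant = 63, 1·y_mill time + 2·y_coolant = 24.
Solving: y_mill time = 6, y_coolant = 9.
gears enters the basis when its profit ≥ yᵀa₃ = 6·3 + 9·3 = 45.

45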